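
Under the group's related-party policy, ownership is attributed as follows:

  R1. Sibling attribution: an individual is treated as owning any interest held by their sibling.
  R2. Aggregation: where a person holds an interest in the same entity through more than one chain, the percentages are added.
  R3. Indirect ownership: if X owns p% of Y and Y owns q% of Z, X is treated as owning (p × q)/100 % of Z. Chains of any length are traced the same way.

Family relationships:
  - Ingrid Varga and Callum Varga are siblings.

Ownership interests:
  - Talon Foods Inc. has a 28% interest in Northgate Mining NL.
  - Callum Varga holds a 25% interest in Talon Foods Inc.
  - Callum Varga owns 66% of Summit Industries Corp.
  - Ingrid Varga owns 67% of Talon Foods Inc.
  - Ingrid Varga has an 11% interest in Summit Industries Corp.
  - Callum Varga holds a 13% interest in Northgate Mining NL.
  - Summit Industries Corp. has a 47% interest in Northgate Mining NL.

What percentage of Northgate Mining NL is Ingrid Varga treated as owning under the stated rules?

74.95%

By sibling attribution (R1), Ingrid Varga is treated as also owning Callum Varga's interest in Talon Foods Inc, giving 67% + 25% = 92%.
By sibling attribution (R1), Ingrid Varga is treated as also owning Callum Varga's interest in Summit Industries Corp, giving 11% + 66% = 77%.
By sibling attribution (R1), Ingrid Varga is treated as owning Callum Varga's 13% interest in Northgate Mining NL.
Chain via Talon Foods Inc. (R3): 92% × 28% = 25.76% of Northgate Mining NL.
Chain via Summit Industries Corp. (R3): 77% × 47% = 36.19% of Northgate Mining NL.
Direct interest in Northgate Mining NL: 13%.
Aggregating (R2): 25.76% + 36.19% + 13% = 74.95%.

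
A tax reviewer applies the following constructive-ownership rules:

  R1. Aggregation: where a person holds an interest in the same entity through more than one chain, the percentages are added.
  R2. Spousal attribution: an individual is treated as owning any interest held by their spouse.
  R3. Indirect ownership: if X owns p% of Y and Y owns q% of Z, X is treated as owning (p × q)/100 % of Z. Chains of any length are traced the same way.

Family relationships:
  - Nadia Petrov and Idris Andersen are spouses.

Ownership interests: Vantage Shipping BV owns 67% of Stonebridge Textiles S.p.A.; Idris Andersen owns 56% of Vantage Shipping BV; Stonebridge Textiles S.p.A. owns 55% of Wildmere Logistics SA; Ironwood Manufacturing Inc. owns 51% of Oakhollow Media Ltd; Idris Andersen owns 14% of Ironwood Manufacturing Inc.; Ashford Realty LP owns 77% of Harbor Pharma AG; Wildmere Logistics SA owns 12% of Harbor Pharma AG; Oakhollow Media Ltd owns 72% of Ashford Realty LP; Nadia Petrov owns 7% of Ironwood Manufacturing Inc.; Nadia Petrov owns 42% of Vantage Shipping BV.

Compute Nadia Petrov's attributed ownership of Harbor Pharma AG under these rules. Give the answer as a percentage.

By spousal attribution (R2), Nadia Petrov is treated as also owning Idris Andersen's interest in Vantage Shipping BV, giving 42% + 56% = 98%.
By spousal attribution (R2), Nadia Petrov is treated as also owning Idris Andersen's interest in Ironwood Manufacturing Inc, giving 7% + 14% = 21%.
Chain via Vantage Shipping BV → Stonebridge Textiles S.p.A. → Wildmere Logistics SA (R3): 98% × 67% × 55% × 12% = 4.33356% of Harbor Pharma AG.
Chain via Ironwood Manufacturing Inc. → Oakhollow Media Ltd → Ashford Realty LP (R3): 21% × 51% × 72% × 77% = 5.937624% of Harbor Pharma AG.
Aggregating (R1): 4.33356% + 5.937624% = 10.271184%.

10.271184%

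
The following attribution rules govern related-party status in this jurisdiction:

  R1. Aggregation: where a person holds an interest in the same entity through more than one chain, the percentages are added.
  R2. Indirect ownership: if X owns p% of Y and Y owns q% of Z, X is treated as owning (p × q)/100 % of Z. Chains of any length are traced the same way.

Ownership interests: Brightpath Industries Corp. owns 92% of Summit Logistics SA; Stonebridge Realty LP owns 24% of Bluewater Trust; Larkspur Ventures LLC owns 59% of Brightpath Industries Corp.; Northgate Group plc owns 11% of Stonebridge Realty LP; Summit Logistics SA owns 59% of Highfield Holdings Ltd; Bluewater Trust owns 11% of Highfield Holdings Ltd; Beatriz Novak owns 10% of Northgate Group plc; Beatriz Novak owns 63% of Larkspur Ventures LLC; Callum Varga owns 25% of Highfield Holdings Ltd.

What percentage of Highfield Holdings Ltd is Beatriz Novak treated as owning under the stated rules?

20.204916%

Chain via Northgate Group plc → Stonebridge Realty LP → Bluewater Trust (R2): 10% × 11% × 24% × 11% = 0.02904% of Highfield Holdings Ltd.
Chain via Larkspur Ventures LLC → Brightpath Industries Corp. → Summit Logistics SA (R2): 63% × 59% × 92% × 59% = 20.175876% of Highfield Holdings Ltd.
Aggregating (R1): 0.02904% + 20.175876% = 20.204916%.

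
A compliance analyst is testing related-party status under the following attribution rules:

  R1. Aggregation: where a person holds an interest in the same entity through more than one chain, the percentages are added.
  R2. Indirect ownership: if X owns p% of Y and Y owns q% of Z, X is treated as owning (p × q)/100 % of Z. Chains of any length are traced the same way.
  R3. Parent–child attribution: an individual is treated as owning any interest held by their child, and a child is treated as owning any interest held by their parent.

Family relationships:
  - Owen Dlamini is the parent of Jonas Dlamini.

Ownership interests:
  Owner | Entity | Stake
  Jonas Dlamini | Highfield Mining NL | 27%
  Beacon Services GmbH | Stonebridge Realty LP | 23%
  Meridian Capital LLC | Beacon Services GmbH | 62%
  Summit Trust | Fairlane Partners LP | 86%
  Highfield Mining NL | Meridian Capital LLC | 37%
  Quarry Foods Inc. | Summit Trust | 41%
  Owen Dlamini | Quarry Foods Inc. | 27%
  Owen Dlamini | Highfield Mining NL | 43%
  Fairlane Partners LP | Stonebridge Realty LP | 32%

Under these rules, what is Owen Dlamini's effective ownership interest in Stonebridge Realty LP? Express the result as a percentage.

By parent–child attribution (R3), Owen Dlamini is treated as also owning Jonas Dlamini's interest in Highfield Mining NL, giving 43% + 27% = 70%.
Chain via Quarry Foods Inc. → Summit Trust → Fairlane Partners LP (R2): 27% × 41% × 86% × 32% = 3.046464% of Stonebridge Realty LP.
Chain via Highfield Mining NL → Meridian Capital LLC → Beacon Services GmbH (R2): 70% × 37% × 62% × 23% = 3.69334% of Stonebridge Realty LP.
Aggregating (R1): 3.046464% + 3.69334% = 6.739804%.

6.739804%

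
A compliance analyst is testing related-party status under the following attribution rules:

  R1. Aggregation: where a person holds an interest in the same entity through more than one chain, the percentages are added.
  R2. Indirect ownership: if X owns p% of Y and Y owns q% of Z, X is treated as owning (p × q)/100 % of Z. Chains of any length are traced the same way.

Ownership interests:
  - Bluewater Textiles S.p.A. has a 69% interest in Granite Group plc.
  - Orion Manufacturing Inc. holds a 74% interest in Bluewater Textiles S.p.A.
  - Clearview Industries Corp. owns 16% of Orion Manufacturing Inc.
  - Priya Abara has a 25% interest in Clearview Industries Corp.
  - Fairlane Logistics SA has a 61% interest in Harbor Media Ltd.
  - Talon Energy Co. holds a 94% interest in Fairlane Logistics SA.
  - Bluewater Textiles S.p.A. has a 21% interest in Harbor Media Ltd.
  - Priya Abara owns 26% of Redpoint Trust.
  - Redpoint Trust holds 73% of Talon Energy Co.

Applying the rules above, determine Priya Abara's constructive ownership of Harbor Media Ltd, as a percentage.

Chain via Redpoint Trust → Talon Energy Co. → Fairlane Logistics SA (R2): 26% × 73% × 94% × 61% = 10.883132% of Harbor Media Ltd.
Chain via Clearview Industries Corp. → Orion Manufacturing Inc. → Bluewater Textiles S.p.A. (R2): 25% × 16% × 74% × 21% = 0.6216% of Harbor Media Ltd.
Aggregating (R1): 10.883132% + 0.6216% = 11.504732%.

11.504732%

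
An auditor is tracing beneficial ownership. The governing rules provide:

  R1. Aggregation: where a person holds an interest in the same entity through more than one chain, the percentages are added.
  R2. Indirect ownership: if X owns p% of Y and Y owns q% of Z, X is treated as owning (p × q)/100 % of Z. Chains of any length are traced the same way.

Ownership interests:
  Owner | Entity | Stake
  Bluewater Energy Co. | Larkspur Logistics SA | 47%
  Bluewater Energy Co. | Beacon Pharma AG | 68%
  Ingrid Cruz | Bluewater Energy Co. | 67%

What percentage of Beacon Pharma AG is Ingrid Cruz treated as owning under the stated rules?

Chain via Bluewater Energy Co. (R2): 67% × 68% = 45.56% of Beacon Pharma AG.

45.56%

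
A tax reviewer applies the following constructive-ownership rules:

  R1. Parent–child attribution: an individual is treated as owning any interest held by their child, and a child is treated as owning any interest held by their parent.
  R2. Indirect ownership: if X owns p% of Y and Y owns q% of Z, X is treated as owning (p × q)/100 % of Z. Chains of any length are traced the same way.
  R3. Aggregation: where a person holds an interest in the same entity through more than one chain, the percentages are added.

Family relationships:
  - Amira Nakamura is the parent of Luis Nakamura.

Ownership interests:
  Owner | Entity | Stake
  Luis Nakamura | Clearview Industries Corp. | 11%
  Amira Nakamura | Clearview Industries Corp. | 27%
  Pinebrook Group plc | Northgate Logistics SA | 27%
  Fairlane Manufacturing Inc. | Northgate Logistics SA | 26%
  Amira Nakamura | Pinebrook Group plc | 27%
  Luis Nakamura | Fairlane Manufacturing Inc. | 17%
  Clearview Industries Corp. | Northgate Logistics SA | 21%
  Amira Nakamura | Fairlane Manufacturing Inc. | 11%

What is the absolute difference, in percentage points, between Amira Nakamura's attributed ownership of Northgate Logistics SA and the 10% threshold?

By parent–child attribution (R1), Amira Nakamura is treated as also owning Luis Nakamura's interest in Clearview Industries Corp, giving 27% + 11% = 38%.
By parent–child attribution (R1), Amira Nakamura is treated as also owning Luis Nakamura's interest in Fairlane Manufacturing Inc, giving 11% + 17% = 28%.
Chain via Clearview Industries Corp. (R2): 38% × 21% = 7.98% of Northgate Logistics SA.
Chain via Pinebrook Group plc (R2): 27% × 27% = 7.29% of Northgate Logistics SA.
Chain via Fairlane Manufacturing Inc. (R2): 28% × 26% = 7.28% of Northgate Logistics SA.
Aggregating (R3): 7.98% + 7.29% + 7.28% = 22.55%.
22.55% exceeds the 10% threshold by 12.55 percentage points.

12.55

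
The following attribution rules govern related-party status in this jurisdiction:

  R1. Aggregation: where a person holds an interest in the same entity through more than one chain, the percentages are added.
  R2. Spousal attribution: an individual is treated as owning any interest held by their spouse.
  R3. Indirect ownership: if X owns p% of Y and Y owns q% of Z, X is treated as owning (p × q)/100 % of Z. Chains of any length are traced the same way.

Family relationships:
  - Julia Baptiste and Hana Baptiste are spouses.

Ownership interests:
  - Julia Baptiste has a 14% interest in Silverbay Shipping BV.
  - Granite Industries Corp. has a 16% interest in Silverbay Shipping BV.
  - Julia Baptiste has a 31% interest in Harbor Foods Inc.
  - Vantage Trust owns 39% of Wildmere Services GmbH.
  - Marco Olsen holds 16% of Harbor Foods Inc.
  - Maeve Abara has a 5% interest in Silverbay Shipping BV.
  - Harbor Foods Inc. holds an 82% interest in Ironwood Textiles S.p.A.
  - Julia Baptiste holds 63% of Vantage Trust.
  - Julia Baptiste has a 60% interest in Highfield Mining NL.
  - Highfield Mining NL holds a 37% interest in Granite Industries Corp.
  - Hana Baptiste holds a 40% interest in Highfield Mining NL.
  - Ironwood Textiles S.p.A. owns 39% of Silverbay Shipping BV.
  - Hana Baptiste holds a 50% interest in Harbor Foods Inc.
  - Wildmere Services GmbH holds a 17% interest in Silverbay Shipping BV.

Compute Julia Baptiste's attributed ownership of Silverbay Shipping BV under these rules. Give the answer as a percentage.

50.0007%

By spousal attribution (R2), Julia Baptiste is treated as also owning Hana Baptiste's interest in Harbor Foods Inc, giving 31% + 50% = 81%.
By spousal attribution (R2), Julia Baptiste is treated as also owning Hana Baptiste's interest in Highfield Mining NL, giving 60% + 40% = 100%.
Chain via Harbor Foods Inc. → Ironwood Textiles S.p.A. (R3): 81% × 82% × 39% = 25.9038% of Silverbay Shipping BV.
Chain via Vantage Trust → Wildmere Services GmbH (R3): 63% × 39% × 17% = 4.1769% of Silverbay Shipping BV.
Chain via Highfield Mining NL → Granite Industries Corp. (R3): 100% × 37% × 16% = 5.92% of Silverbay Shipping BV.
Direct interest in Silverbay Shipping BV: 14%.
Aggregating (R1): 25.9038% + 4.1769% + 5.92% + 14% = 50.0007%.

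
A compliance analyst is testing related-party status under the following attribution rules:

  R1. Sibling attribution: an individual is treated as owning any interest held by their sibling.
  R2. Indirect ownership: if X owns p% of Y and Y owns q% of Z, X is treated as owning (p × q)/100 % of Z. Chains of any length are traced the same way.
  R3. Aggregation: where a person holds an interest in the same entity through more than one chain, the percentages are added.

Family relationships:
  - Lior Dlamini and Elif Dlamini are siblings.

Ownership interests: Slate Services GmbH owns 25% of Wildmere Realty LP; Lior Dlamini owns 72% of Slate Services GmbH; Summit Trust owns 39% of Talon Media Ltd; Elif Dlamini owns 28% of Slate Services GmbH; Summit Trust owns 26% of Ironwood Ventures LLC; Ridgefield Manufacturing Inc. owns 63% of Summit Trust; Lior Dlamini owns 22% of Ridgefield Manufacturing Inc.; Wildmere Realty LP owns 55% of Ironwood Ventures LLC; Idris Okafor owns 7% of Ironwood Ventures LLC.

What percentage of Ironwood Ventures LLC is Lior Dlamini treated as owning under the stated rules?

17.3536%

By sibling attribution (R1), Lior Dlamini is treated as also owning Elif Dlamini's interest in Slate Services GmbH, giving 72% + 28% = 100%.
Chain via Ridgefield Manufacturing Inc. → Summit Trust (R2): 22% × 63% × 26% = 3.6036% of Ironwood Ventures LLC.
Chain via Slate Services GmbH → Wildmere Realty LP (R2): 100% × 25% × 55% = 13.75% of Ironwood Ventures LLC.
Aggregating (R3): 3.6036% + 13.75% = 17.3536%.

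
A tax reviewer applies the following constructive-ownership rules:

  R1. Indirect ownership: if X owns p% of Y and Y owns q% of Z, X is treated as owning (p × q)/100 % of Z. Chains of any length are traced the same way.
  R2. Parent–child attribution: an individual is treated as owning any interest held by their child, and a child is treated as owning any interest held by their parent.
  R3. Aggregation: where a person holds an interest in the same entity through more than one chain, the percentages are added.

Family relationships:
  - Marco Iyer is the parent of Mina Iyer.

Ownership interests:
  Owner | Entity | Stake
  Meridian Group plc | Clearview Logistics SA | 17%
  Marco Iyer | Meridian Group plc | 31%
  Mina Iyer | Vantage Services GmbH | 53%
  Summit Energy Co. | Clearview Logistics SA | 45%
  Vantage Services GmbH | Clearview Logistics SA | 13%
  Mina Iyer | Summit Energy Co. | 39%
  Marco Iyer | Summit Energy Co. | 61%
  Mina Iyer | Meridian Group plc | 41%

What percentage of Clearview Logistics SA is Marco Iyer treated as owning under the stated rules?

64.13%

By parent–child attribution (R2), Marco Iyer is treated as also owning Mina Iyer's interest in Summit Energy Co, giving 61% + 39% = 100%.
By parent–child attribution (R2), Marco Iyer is treated as also owning Mina Iyer's interest in Meridian Group plc, giving 31% + 41% = 72%.
By parent–child attribution (R2), Marco Iyer is treated as owning Mina Iyer's 53% interest in Vantage Services GmbH.
Chain via Summit Energy Co. (R1): 100% × 45% = 45% of Clearview Logistics SA.
Chain via Meridian Group plc (R1): 72% × 17% = 12.24% of Clearview Logistics SA.
Chain via Vantage Services GmbH (R1): 53% × 13% = 6.89% of Clearview Logistics SA.
Aggregating (R3): 45% + 12.24% + 6.89% = 64.13%.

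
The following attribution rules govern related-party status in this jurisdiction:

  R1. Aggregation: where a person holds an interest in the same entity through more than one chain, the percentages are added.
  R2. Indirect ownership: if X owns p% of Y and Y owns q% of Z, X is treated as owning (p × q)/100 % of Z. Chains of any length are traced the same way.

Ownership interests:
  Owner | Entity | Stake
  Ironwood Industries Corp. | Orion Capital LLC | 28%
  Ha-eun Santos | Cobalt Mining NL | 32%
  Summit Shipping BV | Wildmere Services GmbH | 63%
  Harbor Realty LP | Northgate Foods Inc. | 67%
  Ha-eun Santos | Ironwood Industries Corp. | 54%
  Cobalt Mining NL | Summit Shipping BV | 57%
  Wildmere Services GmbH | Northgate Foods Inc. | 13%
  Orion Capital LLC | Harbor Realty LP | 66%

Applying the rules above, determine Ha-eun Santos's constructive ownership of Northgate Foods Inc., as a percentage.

8.17992%

Chain via Ironwood Industries Corp. → Orion Capital LLC → Harbor Realty LP (R2): 54% × 28% × 66% × 67% = 6.686064% of Northgate Foods Inc.
Chain via Cobalt Mining NL → Summit Shipping BV → Wildmere Services GmbH (R2): 32% × 57% × 63% × 13% = 1.493856% of Northgate Foods Inc.
Aggregating (R1): 6.686064% + 1.493856% = 8.17992%.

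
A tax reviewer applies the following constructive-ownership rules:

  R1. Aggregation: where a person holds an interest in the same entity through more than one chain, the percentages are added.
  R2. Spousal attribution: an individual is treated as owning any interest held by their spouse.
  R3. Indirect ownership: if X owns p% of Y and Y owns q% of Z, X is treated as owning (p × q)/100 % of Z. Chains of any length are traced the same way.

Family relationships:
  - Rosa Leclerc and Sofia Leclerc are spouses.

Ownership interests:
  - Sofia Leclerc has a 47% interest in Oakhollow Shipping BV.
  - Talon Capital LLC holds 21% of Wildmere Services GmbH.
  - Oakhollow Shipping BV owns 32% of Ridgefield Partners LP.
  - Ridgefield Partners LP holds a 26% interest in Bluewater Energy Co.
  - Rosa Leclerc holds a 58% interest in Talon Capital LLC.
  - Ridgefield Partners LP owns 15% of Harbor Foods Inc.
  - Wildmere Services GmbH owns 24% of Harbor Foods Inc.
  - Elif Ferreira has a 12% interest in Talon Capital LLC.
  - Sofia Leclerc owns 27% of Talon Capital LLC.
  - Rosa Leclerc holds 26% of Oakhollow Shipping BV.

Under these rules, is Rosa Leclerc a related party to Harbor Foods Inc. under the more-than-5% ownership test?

By spousal attribution (R2), Rosa Leclerc is treated as also owning Sofia Leclerc's interest in Oakhollow Shipping BV, giving 26% + 47% = 73%.
By spousal attribution (R2), Rosa Leclerc is treated as also owning Sofia Leclerc's interest in Talon Capital LLC, giving 58% + 27% = 85%.
Chain via Oakhollow Shipping BV → Ridgefield Partners LP (R3): 73% × 32% × 15% = 3.504% of Harbor Foods Inc.
Chain via Talon Capital LLC → Wildmere Services GmbH (R3): 85% × 21% × 24% = 4.284% of Harbor Foods Inc.
Aggregating (R1): 3.504% + 4.284% = 7.788%.
7.788% exceeds the 5% threshold, so Rosa is a related party to Harbor Foods Inc.

Yes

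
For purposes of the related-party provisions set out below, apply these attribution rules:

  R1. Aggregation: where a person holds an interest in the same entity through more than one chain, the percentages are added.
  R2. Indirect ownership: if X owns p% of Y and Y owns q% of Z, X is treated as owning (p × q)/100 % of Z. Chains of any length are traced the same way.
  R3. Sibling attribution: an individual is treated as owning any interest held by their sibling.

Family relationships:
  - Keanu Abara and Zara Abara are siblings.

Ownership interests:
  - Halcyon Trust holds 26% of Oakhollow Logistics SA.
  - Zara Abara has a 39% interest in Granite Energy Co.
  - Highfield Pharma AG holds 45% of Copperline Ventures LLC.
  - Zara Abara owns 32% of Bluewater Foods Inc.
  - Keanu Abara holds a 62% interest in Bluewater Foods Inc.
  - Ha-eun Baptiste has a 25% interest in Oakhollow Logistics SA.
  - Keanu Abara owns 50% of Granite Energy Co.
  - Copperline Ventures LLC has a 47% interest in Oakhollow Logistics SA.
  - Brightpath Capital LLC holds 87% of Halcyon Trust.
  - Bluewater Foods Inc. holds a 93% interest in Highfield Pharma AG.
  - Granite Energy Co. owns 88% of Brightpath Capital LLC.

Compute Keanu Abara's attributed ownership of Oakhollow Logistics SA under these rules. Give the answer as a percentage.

By sibling attribution (R3), Keanu Abara is treated as also owning Zara Abara's interest in Granite Energy Co, giving 50% + 39% = 89%.
By sibling attribution (R3), Keanu Abara is treated as also owning Zara Abara's interest in Bluewater Foods Inc, giving 62% + 32% = 94%.
Chain via Granite Energy Co. → Brightpath Capital LLC → Halcyon Trust (R2): 89% × 88% × 87% × 26% = 17.715984% of Oakhollow Logistics SA.
Chain via Bluewater Foods Inc. → Highfield Pharma AG → Copperline Ventures LLC (R2): 94% × 93% × 45% × 47% = 18.48933% of Oakhollow Logistics SA.
Aggregating (R1): 17.715984% + 18.48933% = 36.205314%.

36.205314%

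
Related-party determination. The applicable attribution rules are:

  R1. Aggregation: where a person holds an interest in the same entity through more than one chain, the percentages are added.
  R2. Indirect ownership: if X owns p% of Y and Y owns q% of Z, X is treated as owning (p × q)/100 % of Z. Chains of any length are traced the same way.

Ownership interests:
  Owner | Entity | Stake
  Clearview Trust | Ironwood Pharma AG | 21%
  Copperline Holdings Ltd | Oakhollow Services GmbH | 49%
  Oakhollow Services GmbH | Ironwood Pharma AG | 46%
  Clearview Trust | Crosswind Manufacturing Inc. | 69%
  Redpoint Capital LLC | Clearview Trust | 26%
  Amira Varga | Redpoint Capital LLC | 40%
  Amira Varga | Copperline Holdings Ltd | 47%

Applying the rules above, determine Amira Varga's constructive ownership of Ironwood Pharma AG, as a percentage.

Chain via Copperline Holdings Ltd → Oakhollow Services GmbH (R2): 47% × 49% × 46% = 10.5938% of Ironwood Pharma AG.
Chain via Redpoint Capital LLC → Clearview Trust (R2): 40% × 26% × 21% = 2.184% of Ironwood Pharma AG.
Aggregating (R1): 10.5938% + 2.184% = 12.7778%.

12.7778%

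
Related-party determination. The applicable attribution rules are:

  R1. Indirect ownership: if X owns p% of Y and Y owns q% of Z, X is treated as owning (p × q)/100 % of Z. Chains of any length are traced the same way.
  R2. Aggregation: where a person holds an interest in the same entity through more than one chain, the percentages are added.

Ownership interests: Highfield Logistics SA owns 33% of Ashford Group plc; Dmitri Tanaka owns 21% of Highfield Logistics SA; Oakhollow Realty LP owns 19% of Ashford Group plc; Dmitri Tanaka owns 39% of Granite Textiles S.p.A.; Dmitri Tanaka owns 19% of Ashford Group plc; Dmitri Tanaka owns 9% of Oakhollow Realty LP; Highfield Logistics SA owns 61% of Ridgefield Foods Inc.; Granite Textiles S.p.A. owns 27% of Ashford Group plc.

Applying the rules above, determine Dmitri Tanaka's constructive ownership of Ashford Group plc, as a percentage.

38.17%

Chain via Highfield Logistics SA (R1): 21% × 33% = 6.93% of Ashford Group plc.
Chain via Granite Textiles S.p.A. (R1): 39% × 27% = 10.53% of Ashford Group plc.
Chain via Oakhollow Realty LP (R1): 9% × 19% = 1.71% of Ashford Group plc.
Direct interest in Ashford Group plc: 19%.
Aggregating (R2): 6.93% + 10.53% + 1.71% + 19% = 38.17%.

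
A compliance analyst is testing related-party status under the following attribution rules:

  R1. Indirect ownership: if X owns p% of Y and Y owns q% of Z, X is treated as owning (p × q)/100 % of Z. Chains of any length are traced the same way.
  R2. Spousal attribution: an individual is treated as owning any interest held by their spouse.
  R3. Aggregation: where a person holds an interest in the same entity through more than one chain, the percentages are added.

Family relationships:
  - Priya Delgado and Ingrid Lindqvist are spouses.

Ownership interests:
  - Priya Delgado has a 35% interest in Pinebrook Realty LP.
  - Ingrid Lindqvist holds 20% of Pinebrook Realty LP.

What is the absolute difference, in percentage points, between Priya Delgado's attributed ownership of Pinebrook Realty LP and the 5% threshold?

By spousal attribution (R2), Priya Delgado is treated as also owning Ingrid Lindqvist's interest in Pinebrook Realty LP, giving 35% + 20% = 55%.
Direct interest in Pinebrook Realty LP: 55%.
55% exceeds the 5% threshold by 50 percentage points.

50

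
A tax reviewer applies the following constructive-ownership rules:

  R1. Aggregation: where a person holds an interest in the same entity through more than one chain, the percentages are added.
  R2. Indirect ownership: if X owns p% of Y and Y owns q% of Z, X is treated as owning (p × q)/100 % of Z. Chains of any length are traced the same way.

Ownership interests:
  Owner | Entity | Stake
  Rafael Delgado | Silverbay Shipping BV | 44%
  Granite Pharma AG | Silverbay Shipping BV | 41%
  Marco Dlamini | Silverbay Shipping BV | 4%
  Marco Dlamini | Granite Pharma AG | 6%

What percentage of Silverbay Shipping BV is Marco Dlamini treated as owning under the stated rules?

Chain via Granite Pharma AG (R2): 6% × 41% = 2.46% of Silverbay Shipping BV.
Direct interest in Silverbay Shipping BV: 4%.
Aggregating (R1): 2.46% + 4% = 6.46%.

6.46%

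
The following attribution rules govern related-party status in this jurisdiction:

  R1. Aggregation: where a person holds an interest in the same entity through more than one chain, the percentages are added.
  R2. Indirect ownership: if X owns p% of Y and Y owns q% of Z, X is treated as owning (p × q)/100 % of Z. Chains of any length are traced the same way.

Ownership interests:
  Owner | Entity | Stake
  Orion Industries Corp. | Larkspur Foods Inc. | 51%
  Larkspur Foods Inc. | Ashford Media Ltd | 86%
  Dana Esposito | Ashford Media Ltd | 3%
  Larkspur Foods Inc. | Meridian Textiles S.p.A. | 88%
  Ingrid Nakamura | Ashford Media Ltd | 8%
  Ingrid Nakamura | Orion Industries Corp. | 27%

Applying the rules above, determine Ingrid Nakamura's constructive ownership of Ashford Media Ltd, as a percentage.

19.8422%

Chain via Orion Industries Corp. → Larkspur Foods Inc. (R2): 27% × 51% × 86% = 11.8422% of Ashford Media Ltd.
Direct interest in Ashford Media Ltd: 8%.
Aggregating (R1): 11.8422% + 8% = 19.8422%.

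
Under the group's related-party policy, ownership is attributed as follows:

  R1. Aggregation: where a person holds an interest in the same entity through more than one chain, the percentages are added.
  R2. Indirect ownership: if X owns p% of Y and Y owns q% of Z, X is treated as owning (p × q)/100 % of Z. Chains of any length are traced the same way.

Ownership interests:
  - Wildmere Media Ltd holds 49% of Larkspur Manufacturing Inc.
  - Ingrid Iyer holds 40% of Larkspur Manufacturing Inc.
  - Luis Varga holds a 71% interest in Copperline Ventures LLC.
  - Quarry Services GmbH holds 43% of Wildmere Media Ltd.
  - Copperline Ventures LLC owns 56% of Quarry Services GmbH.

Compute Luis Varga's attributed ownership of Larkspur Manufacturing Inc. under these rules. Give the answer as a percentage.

Chain via Copperline Ventures LLC → Quarry Services GmbH → Wildmere Media Ltd (R2): 71% × 56% × 43% × 49% = 8.377432% of Larkspur Manufacturing Inc.

8.377432%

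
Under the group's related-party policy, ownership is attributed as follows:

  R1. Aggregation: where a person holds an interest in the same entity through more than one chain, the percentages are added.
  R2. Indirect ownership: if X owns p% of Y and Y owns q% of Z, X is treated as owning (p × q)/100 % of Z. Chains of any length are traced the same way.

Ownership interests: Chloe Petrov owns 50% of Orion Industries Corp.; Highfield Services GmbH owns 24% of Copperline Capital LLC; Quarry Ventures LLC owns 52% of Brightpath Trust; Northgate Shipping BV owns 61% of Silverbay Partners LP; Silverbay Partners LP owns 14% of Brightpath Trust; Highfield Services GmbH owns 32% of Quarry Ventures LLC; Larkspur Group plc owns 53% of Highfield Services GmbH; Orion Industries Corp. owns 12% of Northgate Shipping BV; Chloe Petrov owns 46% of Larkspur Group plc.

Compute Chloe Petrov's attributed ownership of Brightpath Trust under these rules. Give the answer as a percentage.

4.569232%

Chain via Larkspur Group plc → Highfield Services GmbH → Quarry Ventures LLC (R2): 46% × 53% × 32% × 52% = 4.056832% of Brightpath Trust.
Chain via Orion Industries Corp. → Northgate Shipping BV → Silverbay Partners LP (R2): 50% × 12% × 61% × 14% = 0.5124% of Brightpath Trust.
Aggregating (R1): 4.056832% + 0.5124% = 4.569232%.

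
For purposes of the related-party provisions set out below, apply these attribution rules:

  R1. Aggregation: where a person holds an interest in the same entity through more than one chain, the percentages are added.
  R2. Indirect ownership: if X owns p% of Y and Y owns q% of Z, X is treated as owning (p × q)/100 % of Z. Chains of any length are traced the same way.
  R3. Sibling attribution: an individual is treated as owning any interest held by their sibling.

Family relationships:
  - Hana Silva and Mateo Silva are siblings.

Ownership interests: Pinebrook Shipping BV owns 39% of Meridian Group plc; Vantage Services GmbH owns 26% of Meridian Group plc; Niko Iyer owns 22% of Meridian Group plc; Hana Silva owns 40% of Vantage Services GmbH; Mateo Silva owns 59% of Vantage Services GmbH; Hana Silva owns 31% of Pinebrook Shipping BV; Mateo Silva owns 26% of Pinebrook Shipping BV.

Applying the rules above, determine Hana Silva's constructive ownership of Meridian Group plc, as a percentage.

By sibling attribution (R3), Hana Silva is treated as also owning Mateo Silva's interest in Vantage Services GmbH, giving 40% + 59% = 99%.
By sibling attribution (R3), Hana Silva is treated as also owning Mateo Silva's interest in Pinebrook Shipping BV, giving 31% + 26% = 57%.
Chain via Vantage Services GmbH (R2): 99% × 26% = 25.74% of Meridian Group plc.
Chain via Pinebrook Shipping BV (R2): 57% × 39% = 22.23% of Meridian Group plc.
Aggregating (R1): 25.74% + 22.23% = 47.97%.

47.97%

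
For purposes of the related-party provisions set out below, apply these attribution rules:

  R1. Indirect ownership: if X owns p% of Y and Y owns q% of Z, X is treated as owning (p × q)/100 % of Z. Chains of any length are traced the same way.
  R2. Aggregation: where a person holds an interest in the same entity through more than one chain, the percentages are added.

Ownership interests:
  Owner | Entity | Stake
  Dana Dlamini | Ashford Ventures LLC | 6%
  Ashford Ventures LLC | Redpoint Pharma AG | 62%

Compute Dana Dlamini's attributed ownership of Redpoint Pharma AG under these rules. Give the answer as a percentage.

Chain via Ashford Ventures LLC (R1): 6% × 62% = 3.72% of Redpoint Pharma AG.

3.72%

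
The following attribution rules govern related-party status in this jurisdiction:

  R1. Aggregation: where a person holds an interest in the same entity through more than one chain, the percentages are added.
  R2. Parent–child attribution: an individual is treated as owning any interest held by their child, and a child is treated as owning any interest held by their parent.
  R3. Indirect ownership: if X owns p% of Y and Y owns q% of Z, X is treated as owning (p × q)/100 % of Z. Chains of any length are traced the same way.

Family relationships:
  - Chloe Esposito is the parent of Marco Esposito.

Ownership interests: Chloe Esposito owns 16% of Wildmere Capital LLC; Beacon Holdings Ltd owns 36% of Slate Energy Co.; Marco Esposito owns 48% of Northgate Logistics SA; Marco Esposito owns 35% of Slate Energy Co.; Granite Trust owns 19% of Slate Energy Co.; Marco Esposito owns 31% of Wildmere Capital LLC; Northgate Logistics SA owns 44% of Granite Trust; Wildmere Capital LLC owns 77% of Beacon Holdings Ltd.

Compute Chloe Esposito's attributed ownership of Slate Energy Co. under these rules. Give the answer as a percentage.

By parent–child attribution (R2), Chloe Esposito is treated as also owning Marco Esposito's interest in Wildmere Capital LLC, giving 16% + 31% = 47%.
By parent–child attribution (R2), Chloe Esposito is treated as owning Marco Esposito's 48% interest in Northgate Logistics SA.
By parent–child attribution (R2), Chloe Esposito is treated as owning Marco Esposito's 35% interest in Slate Energy Co.
Chain via Wildmere Capital LLC → Beacon Holdings Ltd (R3): 47% × 77% × 36% = 13.0284% of Slate Energy Co.
Chain via Northgate Logistics SA → Granite Trust (R3): 48% × 44% × 19% = 4.0128% of Slate Energy Co.
Direct interest in Slate Energy Co: 35%.
Aggregating (R1): 13.0284% + 4.0128% + 35% = 52.0412%.

52.0412%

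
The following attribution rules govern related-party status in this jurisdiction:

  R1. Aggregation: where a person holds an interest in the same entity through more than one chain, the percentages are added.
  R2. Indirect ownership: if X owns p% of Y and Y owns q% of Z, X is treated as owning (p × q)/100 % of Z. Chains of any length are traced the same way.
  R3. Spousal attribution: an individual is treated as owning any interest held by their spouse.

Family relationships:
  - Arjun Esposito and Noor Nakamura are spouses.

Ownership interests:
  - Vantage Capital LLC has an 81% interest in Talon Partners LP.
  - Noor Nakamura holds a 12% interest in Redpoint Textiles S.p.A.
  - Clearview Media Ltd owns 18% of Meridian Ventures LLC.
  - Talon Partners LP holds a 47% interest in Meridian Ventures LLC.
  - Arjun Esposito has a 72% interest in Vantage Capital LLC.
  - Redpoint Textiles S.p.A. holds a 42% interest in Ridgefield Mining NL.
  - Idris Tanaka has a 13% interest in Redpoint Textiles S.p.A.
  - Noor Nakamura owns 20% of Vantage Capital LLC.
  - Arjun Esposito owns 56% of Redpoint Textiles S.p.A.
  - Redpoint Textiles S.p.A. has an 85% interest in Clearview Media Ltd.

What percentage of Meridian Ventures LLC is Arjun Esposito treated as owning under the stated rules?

By spousal attribution (R3), Arjun Esposito is treated as also owning Noor Nakamura's interest in Redpoint Textiles S.p.A, giving 56% + 12% = 68%.
By spousal attribution (R3), Arjun Esposito is treated as also owning Noor Nakamura's interest in Vantage Capital LLC, giving 72% + 20% = 92%.
Chain via Redpoint Textiles S.p.A. → Clearview Media Ltd (R2): 68% × 85% × 18% = 10.404% of Meridian Ventures LLC.
Chain via Vantage Capital LLC → Talon Partners LP (R2): 92% × 81% × 47% = 35.0244% of Meridian Ventures LLC.
Aggregating (R1): 10.404% + 35.0244% = 45.4284%.

45.4284%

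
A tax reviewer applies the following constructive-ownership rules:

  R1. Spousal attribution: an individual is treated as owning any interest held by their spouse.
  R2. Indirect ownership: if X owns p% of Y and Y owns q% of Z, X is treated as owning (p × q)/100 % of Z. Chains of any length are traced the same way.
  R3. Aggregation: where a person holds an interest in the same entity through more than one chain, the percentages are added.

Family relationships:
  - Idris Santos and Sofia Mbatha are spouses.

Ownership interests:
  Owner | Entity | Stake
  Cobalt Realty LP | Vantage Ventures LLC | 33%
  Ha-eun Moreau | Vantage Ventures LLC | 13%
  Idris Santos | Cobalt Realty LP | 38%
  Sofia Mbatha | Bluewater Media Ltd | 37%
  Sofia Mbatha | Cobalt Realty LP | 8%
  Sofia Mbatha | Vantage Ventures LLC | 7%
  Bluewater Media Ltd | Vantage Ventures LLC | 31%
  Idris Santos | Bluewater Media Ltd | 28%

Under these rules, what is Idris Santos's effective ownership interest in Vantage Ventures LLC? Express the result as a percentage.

By spousal attribution (R1), Idris Santos is treated as also owning Sofia Mbatha's interest in Cobalt Realty LP, giving 38% + 8% = 46%.
By spousal attribution (R1), Idris Santos is treated as also owning Sofia Mbatha's interest in Bluewater Media Ltd, giving 28% + 37% = 65%.
By spousal attribution (R1), Idris Santos is treated as owning Sofia Mbatha's 7% interest in Vantage Ventures LLC.
Chain via Cobalt Realty LP (R2): 46% × 33% = 15.18% of Vantage Ventures LLC.
Chain via Bluewater Media Ltd (R2): 65% × 31% = 20.15% of Vantage Ventures LLC.
Direct interest in Vantage Ventures LLC: 7%.
Aggregating (R3): 15.18% + 20.15% + 7% = 42.33%.

42.33%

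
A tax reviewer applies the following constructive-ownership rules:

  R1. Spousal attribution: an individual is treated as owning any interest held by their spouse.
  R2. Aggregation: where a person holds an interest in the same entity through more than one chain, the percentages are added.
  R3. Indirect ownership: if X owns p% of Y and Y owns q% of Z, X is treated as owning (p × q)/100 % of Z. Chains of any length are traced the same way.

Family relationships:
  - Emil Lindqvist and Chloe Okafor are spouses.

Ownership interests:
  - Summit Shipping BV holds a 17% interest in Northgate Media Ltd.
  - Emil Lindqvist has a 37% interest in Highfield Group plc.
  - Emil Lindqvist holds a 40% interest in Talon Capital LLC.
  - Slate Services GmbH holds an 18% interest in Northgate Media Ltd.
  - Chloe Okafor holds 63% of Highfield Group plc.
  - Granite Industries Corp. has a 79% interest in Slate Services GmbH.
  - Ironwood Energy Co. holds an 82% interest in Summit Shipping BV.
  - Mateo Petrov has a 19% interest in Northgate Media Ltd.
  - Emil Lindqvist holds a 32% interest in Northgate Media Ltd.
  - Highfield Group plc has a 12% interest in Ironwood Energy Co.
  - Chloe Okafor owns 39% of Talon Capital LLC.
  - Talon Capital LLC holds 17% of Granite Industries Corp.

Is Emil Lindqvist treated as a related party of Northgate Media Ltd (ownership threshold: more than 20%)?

By spousal attribution (R1), Emil Lindqvist is treated as also owning Chloe Okafor's interest in Talon Capital LLC, giving 40% + 39% = 79%.
By spousal attribution (R1), Emil Lindqvist is treated as also owning Chloe Okafor's interest in Highfield Group plc, giving 37% + 63% = 100%.
Chain via Talon Capital LLC → Granite Industries Corp. → Slate Services GmbH (R3): 79% × 17% × 79% × 18% = 1.909746% of Northgate Media Ltd.
Chain via Highfield Group plc → Ironwood Energy Co. → Summit Shipping BV (R3): 100% × 12% × 82% × 17% = 1.6728% of Northgate Media Ltd.
Direct interest in Northgate Media Ltd: 32%.
Aggregating (R2): 1.909746% + 1.6728% + 32% = 35.582546%.
35.582546% exceeds the 20% threshold, so Emil is a related party to Northgate Media Ltd.

Yes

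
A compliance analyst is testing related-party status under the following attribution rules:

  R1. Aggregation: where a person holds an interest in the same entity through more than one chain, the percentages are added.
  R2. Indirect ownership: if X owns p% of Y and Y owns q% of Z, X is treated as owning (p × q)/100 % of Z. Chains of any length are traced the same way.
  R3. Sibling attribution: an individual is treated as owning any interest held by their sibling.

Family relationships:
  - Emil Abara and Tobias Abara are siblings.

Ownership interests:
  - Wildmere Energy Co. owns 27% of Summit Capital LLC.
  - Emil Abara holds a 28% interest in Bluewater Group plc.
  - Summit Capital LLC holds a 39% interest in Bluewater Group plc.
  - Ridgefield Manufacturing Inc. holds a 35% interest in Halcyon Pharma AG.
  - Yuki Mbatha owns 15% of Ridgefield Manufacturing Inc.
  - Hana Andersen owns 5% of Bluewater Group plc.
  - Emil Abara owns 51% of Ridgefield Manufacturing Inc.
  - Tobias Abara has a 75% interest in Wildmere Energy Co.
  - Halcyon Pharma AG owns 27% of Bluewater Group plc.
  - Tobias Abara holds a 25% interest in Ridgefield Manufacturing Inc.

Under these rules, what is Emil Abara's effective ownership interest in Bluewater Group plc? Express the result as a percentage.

By sibling attribution (R3), Emil Abara is treated as also owning Tobias Abara's interest in Ridgefield Manufacturing Inc, giving 51% + 25% = 76%.
By sibling attribution (R3), Emil Abara is treated as owning Tobias Abara's 75% interest in Wildmere Energy Co.
Chain via Ridgefield Manufacturing Inc. → Halcyon Pharma AG (R2): 76% × 35% × 27% = 7.182% of Bluewater Group plc.
Direct interest in Bluewater Group plc: 28%.
Chain via Wildmere Energy Co. → Summit Capital LLC (R2): 75% × 27% × 39% = 7.8975% of Bluewater Group plc.
Aggregating (R1): 7.182% + 28% + 7.8975% = 43.0795%.

43.0795%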